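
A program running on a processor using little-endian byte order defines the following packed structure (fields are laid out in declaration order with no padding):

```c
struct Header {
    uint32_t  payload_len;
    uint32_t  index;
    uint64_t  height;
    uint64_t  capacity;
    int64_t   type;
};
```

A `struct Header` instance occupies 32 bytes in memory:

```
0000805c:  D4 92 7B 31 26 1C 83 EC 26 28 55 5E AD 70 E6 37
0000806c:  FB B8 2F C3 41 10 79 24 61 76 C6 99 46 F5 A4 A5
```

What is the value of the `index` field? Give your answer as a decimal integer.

3968015398

`index` follows `payload_len` (4 bytes), so it starts at byte offset 4 and occupies 4 bytes.
Bytes at offsets 4..7: 26 1C 83 EC.
Little-endian stores the least-significant byte at the lowest address.
Reassemble most-significant byte first: EC 83 1C 26 → 0xEC831C26.
0xEC831C26 = 3968015398.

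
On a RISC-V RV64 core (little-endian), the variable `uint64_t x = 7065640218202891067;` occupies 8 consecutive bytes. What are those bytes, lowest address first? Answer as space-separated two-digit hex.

3B 63 B2 D4 57 32 0E 62

7065640218202891067 in hexadecimal, padded to 64 bits, is 0x620E3257D4B2633B.
Split into bytes (most-significant first): 62 0E 32 57 D4 B2 63 3B.
In little-endian order the low byte comes first in memory.
So at ascending addresses the bytes are 3B 63 B2 D4 57 32 0E 62.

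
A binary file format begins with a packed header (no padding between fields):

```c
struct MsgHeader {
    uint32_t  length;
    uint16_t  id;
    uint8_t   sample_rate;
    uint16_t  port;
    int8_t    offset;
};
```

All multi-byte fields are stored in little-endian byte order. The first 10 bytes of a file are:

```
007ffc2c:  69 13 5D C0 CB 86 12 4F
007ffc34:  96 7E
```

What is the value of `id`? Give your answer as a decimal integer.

34507

`id` follows `length` (4 bytes), so it starts at byte offset 4 and occupies 2 bytes.
Bytes at offsets 4..5: CB 86.
Little-endian: lowest address holds the least-significant byte.
Reassemble most-significant byte first: 86 CB → 0x86CB.
0x86CB = 34507.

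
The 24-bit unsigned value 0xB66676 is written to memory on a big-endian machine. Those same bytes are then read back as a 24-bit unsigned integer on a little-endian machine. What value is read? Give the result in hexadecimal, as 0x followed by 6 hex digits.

0x7666B6

Stored big-endian, the bytes at ascending addresses are B6 66 76.
Read back as little-endian, the first byte is least significant, giving 0x7666B6.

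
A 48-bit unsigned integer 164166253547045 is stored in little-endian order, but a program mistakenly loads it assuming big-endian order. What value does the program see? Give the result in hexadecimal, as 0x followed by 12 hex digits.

0x250E3AEF4E95

164166253547045 in 48-bit hexadecimal is 0x954EEF3A0E25.
Stored little-endian, the bytes at ascending addresses are 25 0E 3A EF 4E 95.
Read back as big-endian, the last byte is least significant, giving 0x250E3AEF4E95.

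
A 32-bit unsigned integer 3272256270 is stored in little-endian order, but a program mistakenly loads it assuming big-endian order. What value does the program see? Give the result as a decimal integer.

246090435

3272256270 in 32-bit hexadecimal is 0xC30AAB0E.
Stored little-endian, the bytes at ascending addresses are 0E AB 0A C3.
Read back as big-endian, the last byte is least significant, giving 0x0EAB0AC3.
0x0EAB0AC3 = 246090435.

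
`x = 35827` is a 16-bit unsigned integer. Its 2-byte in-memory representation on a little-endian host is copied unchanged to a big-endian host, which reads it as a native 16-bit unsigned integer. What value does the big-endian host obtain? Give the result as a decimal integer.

62347

35827 in 16-bit hexadecimal is 0x8BF3.
Stored little-endian, the bytes at ascending addresses are F3 8B.
Read back as big-endian, the last byte is least significant, giving 0xF38B.
0xF38B = 62347.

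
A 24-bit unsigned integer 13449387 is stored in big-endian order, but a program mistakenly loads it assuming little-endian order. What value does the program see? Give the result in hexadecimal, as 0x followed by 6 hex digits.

0xAB38CD

13449387 in 24-bit hexadecimal is 0xCD38AB.
Stored big-endian, the bytes at ascending addresses are CD 38 AB.
Read back as little-endian, the first byte is least significant, giving 0xAB38CD.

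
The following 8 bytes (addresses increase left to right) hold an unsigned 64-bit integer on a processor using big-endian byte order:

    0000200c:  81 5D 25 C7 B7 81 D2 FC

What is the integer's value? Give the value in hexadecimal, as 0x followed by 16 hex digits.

In big-endian order the high byte comes first in memory.
The bytes are already most-significant first: 0x815D25C7B781D2FC.

0x815D25C7B781D2FC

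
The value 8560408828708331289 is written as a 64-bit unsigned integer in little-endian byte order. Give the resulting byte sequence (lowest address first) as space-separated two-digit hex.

19 1F 47 87 79 AE CC 76

8560408828708331289 in hexadecimal, padded to 64 bits, is 0x76CCAE7987471F19.
Split into bytes (most-significant first): 76 CC AE 79 87 47 1F 19.
Little-endian stores the least-significant byte at the lowest address.
So at ascending addresses the bytes are 19 1F 47 87 79 AE CC 76.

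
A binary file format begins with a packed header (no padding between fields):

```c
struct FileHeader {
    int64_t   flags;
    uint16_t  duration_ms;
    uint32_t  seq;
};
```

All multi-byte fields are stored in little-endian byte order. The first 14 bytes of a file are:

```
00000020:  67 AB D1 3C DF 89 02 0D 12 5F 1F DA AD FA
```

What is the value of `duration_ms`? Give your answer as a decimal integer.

24338

`duration_ms` follows `flags` (8 bytes), so it starts at byte offset 8 and occupies 2 bytes.
Bytes at offsets 8..9: 12 5F.
Little-endian: lowest address holds the least-significant byte.
Reassemble most-significant byte first: 5F 12 → 0x5F12.
0x5F12 = 24338.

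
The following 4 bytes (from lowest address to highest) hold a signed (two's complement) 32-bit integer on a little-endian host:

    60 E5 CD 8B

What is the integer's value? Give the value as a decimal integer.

-1949440672

Little-endian: lowest address holds the least-significant byte.
Reassemble most-significant byte first: 8B CD E5 60 → 0x8BCDE560.
Top bit is set, so as a signed 32-bit value this is 0x8BCDE560 − 2^32 = -1949440672.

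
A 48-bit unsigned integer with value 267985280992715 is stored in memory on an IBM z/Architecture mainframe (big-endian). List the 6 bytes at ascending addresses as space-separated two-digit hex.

F3 BB 2F 7A 85 CB

267985280992715 in hexadecimal, padded to 48 bits, is 0xF3BB2F7A85CB.
Split into bytes (most-significant first): F3 BB 2F 7A 85 CB.
Big-endian: lowest address holds the most-significant byte.
So the memory order matches the most-significant-first order: F3 BB 2F 7A 85 CB.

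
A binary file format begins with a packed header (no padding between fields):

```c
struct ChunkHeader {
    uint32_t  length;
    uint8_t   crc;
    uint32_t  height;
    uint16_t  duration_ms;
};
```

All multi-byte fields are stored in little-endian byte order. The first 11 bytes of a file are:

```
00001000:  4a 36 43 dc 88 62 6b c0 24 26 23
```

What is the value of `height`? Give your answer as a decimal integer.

616590178

`height` follows `length` (4 B), `crc` (1 B), so it starts at offset 4 + 1 = 5 and occupies 4 bytes.
Bytes at offsets 5..8: 62 6B C0 24.
In little-endian order the low byte comes first in memory.
Reassemble most-significant byte first: 24 C0 6B 62 → 0x24C06B62.
0x24C06B62 = 616590178.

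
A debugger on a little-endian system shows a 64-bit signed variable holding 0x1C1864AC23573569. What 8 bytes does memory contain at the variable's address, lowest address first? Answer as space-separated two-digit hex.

69 35 57 23 AC 64 18 1C

Split into bytes (most-significant first): 1C 18 64 AC 23 57 35 69.
Little-endian stores the least-significant byte at the lowest address.
So at ascending addresses the bytes are 69 35 57 23 AC 64 18 1C.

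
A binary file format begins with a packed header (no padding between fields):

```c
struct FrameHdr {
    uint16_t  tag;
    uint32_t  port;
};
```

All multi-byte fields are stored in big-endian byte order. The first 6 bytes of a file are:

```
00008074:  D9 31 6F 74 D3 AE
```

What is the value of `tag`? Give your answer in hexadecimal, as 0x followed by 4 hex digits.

`tag` is the first field, at byte offset 0, occupying 2 bytes.
Bytes at offsets 0..1: D9 31.
Big-endian stores the most-significant byte at the lowest address.
The bytes are already most-significant first: 0xD931.

0xD931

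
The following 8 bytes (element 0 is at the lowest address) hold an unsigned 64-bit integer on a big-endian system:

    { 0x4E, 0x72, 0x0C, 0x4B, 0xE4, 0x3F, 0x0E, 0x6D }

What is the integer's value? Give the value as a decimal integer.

Big-endian stores the most-significant byte at the lowest address.
The bytes are already most-significant first: 0x4E720C4BE43F0E6D.
0x4E720C4BE43F0E6D = 5652594002394812013.

5652594002394812013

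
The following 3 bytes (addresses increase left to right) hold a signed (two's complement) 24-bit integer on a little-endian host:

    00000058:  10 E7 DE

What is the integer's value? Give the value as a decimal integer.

-2169072

Little-endian: lowest address holds the least-significant byte.
Reassemble most-significant byte first: DE E7 10 → 0xDEE710.
Top bit is set, so as a signed 24-bit value this is 0xDEE710 − 2^24 = -2169072.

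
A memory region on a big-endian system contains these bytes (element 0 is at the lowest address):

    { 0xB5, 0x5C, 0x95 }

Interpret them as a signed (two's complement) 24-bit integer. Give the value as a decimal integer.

-4891499

Big-endian: lowest address holds the most-significant byte.
The bytes are already most-significant first: 0xB55C95.
Top bit is set, so as a signed 24-bit value this is 0xB55C95 − 2^24 = -4891499.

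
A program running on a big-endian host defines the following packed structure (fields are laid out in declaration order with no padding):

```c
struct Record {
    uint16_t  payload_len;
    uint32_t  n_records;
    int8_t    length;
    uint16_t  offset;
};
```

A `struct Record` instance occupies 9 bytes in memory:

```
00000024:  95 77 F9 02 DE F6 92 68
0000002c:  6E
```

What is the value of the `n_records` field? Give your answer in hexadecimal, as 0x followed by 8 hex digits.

0xF902DEF6

`n_records` follows `payload_len` (2 bytes), so it starts at byte offset 2 and occupies 4 bytes.
Bytes at offsets 2..5: F9 02 DE F6.
Big-endian stores the most-significant byte at the lowest address.
The bytes are already most-significant first: 0xF902DEF6.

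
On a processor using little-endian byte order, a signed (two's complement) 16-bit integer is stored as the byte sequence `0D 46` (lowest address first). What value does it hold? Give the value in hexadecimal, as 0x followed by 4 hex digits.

In little-endian order the low byte comes first in memory.
Reassemble most-significant byte first: 46 0D → 0x460D.

0x460D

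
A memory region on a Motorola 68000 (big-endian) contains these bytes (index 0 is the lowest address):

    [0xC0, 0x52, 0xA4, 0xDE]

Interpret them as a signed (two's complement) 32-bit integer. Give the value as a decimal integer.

-1068325666

Big-endian: lowest address holds the most-significant byte.
The bytes are already most-significant first: 0xC052A4DE.
Top bit is set, so as a signed 32-bit value this is 0xC052A4DE − 2^32 = -1068325666.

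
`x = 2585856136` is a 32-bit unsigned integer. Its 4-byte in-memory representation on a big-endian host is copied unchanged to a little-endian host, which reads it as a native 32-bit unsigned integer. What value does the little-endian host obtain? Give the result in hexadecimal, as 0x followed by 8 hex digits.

2585856136 in 32-bit hexadecimal is 0x9A210888.
Stored big-endian, the bytes at ascending addresses are 9A 21 08 88.
Read back as little-endian, the first byte is least significant, giving 0x8808219A.

0x8808219A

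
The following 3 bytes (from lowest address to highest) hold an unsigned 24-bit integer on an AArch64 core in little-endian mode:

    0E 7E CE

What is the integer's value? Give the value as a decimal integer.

Little-endian stores the least-significant byte at the lowest address.
Reassemble most-significant byte first: CE 7E 0E → 0xCE7E0E.
0xCE7E0E = 13532686.

13532686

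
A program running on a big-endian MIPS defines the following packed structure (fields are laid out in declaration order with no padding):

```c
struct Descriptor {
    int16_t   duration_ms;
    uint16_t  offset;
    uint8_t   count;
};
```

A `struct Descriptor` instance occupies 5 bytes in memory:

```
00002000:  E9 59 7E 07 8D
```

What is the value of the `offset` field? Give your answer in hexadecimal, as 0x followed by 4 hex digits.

0x7E07

`offset` follows `duration_ms` (2 bytes), so it starts at byte offset 2 and occupies 2 bytes.
Bytes at offsets 2..3: 7E 07.
In big-endian order the high byte comes first in memory.
The bytes are already most-significant first: 0x7E07.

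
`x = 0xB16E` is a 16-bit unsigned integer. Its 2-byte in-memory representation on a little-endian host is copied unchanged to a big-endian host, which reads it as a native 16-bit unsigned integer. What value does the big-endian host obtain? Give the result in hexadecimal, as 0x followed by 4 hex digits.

Stored little-endian, the bytes at ascending addresses are 6E B1.
Read back as big-endian, the last byte is least significant, giving 0x6EB1.

0x6EB1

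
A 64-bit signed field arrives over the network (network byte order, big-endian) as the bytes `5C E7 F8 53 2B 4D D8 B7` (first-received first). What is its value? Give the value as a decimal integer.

Big-endian: lowest address holds the most-significant byte.
The bytes are already most-significant first: 0x5CE7F8532B4DD8B7.
0x5CE7F8532B4DD8B7 = 6694592407202027703.

6694592407202027703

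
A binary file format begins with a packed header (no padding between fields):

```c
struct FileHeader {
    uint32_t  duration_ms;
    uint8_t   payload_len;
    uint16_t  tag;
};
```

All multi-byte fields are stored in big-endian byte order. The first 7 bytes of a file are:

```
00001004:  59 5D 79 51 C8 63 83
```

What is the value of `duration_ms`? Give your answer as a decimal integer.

`duration_ms` is the first field, at byte offset 0, occupying 4 bytes.
Bytes at offsets 0..3: 59 5D 79 51.
Big-endian: lowest address holds the most-significant byte.
The bytes are already most-significant first: 0x595D7951.
0x595D7951 = 1499298129.

1499298129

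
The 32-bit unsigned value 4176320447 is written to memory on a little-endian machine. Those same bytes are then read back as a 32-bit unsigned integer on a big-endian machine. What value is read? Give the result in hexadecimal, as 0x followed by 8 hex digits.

0xBF97EDF8

4176320447 in 32-bit hexadecimal is 0xF8ED97BF.
Stored little-endian, the bytes at ascending addresses are BF 97 ED F8.
Read back as big-endian, the last byte is least significant, giving 0xBF97EDF8.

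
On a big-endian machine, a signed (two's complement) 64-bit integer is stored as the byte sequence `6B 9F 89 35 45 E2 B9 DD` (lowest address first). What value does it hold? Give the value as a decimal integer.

In big-endian order the high byte comes first in memory.
The bytes are already most-significant first: 0x6B9F893545E2B9DD.
0x6B9F893545E2B9DD = 7755067945254042077.

7755067945254042077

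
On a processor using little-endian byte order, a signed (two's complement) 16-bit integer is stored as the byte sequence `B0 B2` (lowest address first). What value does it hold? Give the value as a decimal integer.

In little-endian order the low byte comes first in memory.
Reassemble most-significant byte first: B2 B0 → 0xB2B0.
Top bit is set, so as a signed 16-bit value this is 0xB2B0 − 2^16 = -19792.

-19792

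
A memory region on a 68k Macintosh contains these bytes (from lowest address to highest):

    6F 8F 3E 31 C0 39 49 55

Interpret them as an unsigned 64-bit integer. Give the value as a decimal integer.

8038712243278924117

In big-endian order the high byte comes first in memory.
The bytes are already most-significant first: 0x6F8F3E31C0394955.
0x6F8F3E31C0394955 = 8038712243278924117.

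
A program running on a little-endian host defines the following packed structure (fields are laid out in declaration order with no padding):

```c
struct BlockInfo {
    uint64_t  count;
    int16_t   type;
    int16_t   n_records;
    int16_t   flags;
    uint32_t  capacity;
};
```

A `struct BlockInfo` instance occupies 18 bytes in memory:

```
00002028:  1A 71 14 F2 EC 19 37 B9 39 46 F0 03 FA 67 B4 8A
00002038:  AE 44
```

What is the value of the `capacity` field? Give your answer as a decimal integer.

1152289460

`capacity` follows `count` (8 B), `type` (2 B), `n_records` (2 B), `flags` (2 B), so it starts at offset 8 + 2 + 2 + 2 = 14 and occupies 4 bytes.
Bytes at offsets 14..17: B4 8A AE 44.
Little-endian stores the least-significant byte at the lowest address.
Reassemble most-significant byte first: 44 AE 8A B4 → 0x44AE8AB4.
0x44AE8AB4 = 1152289460.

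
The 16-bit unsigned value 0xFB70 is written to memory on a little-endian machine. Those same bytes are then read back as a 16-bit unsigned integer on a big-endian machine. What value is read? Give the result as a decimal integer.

28923

Stored little-endian, the bytes at ascending addresses are 70 FB.
Read back as big-endian, the last byte is least significant, giving 0x70FB.
0x70FB = 28923.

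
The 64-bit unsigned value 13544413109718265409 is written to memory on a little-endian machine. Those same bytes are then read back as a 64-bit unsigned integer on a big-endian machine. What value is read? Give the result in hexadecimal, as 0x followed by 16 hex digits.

13544413109718265409 in 64-bit hexadecimal is 0xBBF76BF63FE6AE41.
Stored little-endian, the bytes at ascending addresses are 41 AE E6 3F F6 6B F7 BB.
Read back as big-endian, the last byte is least significant, giving 0x41AEE63FF66BF7BB.

0x41AEE63FF66BF7BB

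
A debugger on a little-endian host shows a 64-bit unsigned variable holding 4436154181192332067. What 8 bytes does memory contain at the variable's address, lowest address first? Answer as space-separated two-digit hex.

23 33 D5 5A B9 62 90 3D

4436154181192332067 in hexadecimal, padded to 64 bits, is 0x3D9062B95AD53323.
Split into bytes (most-significant first): 3D 90 62 B9 5A D5 33 23.
In little-endian order the low byte comes first in memory.
So at ascending addresses the bytes are 23 33 D5 5A B9 62 90 3D.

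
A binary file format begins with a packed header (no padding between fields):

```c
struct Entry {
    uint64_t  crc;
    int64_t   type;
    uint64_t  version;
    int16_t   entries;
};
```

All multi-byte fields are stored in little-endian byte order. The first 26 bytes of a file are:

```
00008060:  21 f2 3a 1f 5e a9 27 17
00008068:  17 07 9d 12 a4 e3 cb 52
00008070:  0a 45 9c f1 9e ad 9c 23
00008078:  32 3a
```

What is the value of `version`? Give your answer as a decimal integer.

2566116785864328458

`version` follows `crc` (8 B), `type` (8 B), so it starts at offset 8 + 8 = 16 and occupies 8 bytes.
Bytes at offsets 16..23: 0A 45 9C F1 9E AD 9C 23.
Little-endian stores the least-significant byte at the lowest address.
Reassemble most-significant byte first: 23 9C AD 9E F1 9C 45 0A → 0x239CAD9EF19C450A.
0x239CAD9EF19C450A = 2566116785864328458.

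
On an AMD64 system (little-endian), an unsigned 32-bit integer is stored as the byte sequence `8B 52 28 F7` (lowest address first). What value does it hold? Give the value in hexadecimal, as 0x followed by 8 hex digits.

0xF728528B

Little-endian: lowest address holds the least-significant byte.
Reassemble most-significant byte first: F7 28 52 8B → 0xF728528B.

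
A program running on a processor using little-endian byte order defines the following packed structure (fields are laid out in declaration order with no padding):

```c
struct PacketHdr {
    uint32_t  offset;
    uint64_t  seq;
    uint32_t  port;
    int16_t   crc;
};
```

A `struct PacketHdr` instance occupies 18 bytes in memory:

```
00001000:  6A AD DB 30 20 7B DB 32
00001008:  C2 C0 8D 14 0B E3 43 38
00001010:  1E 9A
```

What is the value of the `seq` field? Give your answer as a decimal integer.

`seq` follows `offset` (4 bytes), so it starts at byte offset 4 and occupies 8 bytes.
Bytes at offsets 4..11: 20 7B DB 32 C2 C0 8D 14.
Little-endian stores the least-significant byte at the lowest address.
Reassemble most-significant byte first: 14 8D C0 C2 32 DB 7B 20 → 0x148DC0C232DB7B20.
0x148DC0C232DB7B20 = 1481051792784194336.

1481051792784194336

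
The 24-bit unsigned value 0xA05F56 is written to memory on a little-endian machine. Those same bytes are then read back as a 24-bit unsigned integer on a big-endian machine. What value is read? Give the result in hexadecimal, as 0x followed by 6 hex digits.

0x565FA0

Stored little-endian, the bytes at ascending addresses are 56 5F A0.
Read back as big-endian, the last byte is least significant, giving 0x565FA0.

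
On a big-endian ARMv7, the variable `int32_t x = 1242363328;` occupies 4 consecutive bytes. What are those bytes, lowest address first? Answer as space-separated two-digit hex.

1242363328 in hexadecimal, padded to 32 bits, is 0x4A0CF5C0.
Split into bytes (most-significant first): 4A 0C F5 C0.
In big-endian order the high byte comes first in memory.
So the memory order matches the most-significant-first order: 4A 0C F5 C0.

4A 0C F5 C0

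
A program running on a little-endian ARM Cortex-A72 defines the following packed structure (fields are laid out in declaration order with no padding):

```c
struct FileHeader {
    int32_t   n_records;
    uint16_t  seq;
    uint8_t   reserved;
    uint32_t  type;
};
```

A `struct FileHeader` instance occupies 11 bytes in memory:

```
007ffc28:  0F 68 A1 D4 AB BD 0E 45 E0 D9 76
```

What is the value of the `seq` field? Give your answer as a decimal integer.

48555

`seq` follows `n_records` (4 bytes), so it starts at byte offset 4 and occupies 2 bytes.
Bytes at offsets 4..5: AB BD.
Little-endian: lowest address holds the least-significant byte.
Reassemble most-significant byte first: BD AB → 0xBDAB.
0xBDAB = 48555.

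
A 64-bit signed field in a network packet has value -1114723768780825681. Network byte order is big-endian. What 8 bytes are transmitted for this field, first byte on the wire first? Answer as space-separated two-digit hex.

F0 87 B4 A3 6B 22 5B AF

Two's complement of -1114723768780825681 in 64 bits: 1114723768780825681 = 0x0F784B5C94DDA451; invert → 0xF087B4A36B225BAE; add 1 → 0xF087B4A36B225BAF.
Split into bytes (most-significant first): F0 87 B4 A3 6B 22 5B AF.
Big-endian: lowest address holds the most-significant byte.
So the memory order matches the most-significant-first order: F0 87 B4 A3 6B 22 5B AF.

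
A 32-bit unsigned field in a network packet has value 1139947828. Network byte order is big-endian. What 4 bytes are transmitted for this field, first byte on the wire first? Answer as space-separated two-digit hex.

43 F2 39 34

1139947828 in hexadecimal, padded to 32 bits, is 0x43F23934.
Split into bytes (most-significant first): 43 F2 39 34.
Big-endian stores the most-significant byte at the lowest address.
So the memory order matches the most-significant-first order: 43 F2 39 34.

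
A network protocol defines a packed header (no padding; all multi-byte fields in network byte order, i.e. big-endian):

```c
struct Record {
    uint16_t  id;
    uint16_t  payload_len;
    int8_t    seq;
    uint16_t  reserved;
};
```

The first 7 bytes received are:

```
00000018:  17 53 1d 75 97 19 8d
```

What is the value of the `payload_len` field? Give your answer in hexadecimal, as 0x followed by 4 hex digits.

0x1D75

`payload_len` follows `id` (2 bytes), so it starts at byte offset 2 and occupies 2 bytes.
Bytes at offsets 2..3: 1D 75.
Big-endian: lowest address holds the most-significant byte.
The bytes are already most-significant first: 0x1D75.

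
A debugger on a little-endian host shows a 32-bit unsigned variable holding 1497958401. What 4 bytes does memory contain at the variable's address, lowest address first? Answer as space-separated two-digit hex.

1497958401 in hexadecimal, padded to 32 bits, is 0x59490801.
Split into bytes (most-significant first): 59 49 08 01.
Little-endian stores the least-significant byte at the lowest address.
So at ascending addresses the bytes are 01 08 49 59.

01 08 49 59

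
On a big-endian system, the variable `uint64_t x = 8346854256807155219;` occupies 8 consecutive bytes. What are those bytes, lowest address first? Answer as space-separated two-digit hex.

8346854256807155219 in hexadecimal, padded to 64 bits, is 0x73D5FBB918F29613.
Split into bytes (most-significant first): 73 D5 FB B9 18 F2 96 13.
Big-endian: lowest address holds the most-significant byte.
So the memory order matches the most-significant-first order: 73 D5 FB B9 18 F2 96 13.

73 D5 FB B9 18 F2 96 13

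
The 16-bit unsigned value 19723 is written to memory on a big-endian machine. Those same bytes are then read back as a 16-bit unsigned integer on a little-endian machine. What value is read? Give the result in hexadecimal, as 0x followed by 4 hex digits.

19723 in 16-bit hexadecimal is 0x4D0B.
Stored big-endian, the bytes at ascending addresses are 4D 0B.
Read back as little-endian, the first byte is least significant, giving 0x0B4D.

0x0B4D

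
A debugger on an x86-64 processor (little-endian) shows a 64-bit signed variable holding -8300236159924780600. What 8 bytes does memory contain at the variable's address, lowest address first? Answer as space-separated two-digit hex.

C8 C1 D4 67 30 A3 CF 8C

Two's complement of -8300236159924780600 in 64 bits: 8300236159924780600 = 0x73305CCF982B3E38; invert → 0x8CCFA33067D4C1C7; add 1 → 0x8CCFA33067D4C1C8.
Split into bytes (most-significant first): 8C CF A3 30 67 D4 C1 C8.
Little-endian: lowest address holds the least-significant byte.
So at ascending addresses the bytes are C8 C1 D4 67 30 A3 CF 8C.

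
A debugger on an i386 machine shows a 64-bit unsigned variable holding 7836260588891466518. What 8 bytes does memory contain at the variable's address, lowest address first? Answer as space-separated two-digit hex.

7836260588891466518 in hexadecimal, padded to 64 bits, is 0x6CBFFD7CC044EB16.
Split into bytes (most-significant first): 6C BF FD 7C C0 44 EB 16.
In little-endian order the low byte comes first in memory.
So at ascending addresses the bytes are 16 EB 44 C0 7C FD BF 6C.

16 EB 44 C0 7C FD BF 6C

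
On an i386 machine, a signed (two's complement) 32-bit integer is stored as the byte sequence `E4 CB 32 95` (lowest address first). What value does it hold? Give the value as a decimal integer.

-1791833116

Little-endian: lowest address holds the least-significant byte.
Reassemble most-significant byte first: 95 32 CB E4 → 0x9532CBE4.
Top bit is set, so as a signed 32-bit value this is 0x9532CBE4 − 2^32 = -1791833116.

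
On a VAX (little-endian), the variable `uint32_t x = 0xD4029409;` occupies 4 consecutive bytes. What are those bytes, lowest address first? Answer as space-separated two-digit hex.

Split into bytes (most-significant first): D4 02 94 09.
In little-endian order the low byte comes first in memory.
So at ascending addresses the bytes are 09 94 02 D4.

09 94 02 D4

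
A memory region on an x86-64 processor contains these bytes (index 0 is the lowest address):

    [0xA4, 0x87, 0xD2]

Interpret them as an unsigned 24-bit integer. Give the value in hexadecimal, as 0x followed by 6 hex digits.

In little-endian order the low byte comes first in memory.
Reassemble most-significant byte first: D2 87 A4 → 0xD287A4.

0xD287A4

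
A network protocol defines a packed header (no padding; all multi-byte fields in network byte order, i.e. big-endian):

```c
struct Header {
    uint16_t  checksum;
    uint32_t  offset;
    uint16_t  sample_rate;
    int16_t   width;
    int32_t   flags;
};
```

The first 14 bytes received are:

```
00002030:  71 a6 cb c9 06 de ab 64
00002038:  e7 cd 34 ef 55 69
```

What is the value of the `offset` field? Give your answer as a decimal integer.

3418949342

`offset` follows `checksum` (2 bytes), so it starts at byte offset 2 and occupies 4 bytes.
Bytes at offsets 2..5: CB C9 06 DE.
In big-endian order the high byte comes first in memory.
The bytes are already most-significant first: 0xCBC906DE.
0xCBC906DE = 3418949342.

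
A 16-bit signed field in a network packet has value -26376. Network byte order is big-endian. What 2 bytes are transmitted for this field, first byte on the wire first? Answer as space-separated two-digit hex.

98 F8

Two's complement of -26376 in 16 bits: 26376 = 0x6708; invert → 0x98F7; add 1 → 0x98F8.
Split into bytes (most-significant first): 98 F8.
In big-endian order the high byte comes first in memory.
So the memory order matches the most-significant-first order: 98 F8.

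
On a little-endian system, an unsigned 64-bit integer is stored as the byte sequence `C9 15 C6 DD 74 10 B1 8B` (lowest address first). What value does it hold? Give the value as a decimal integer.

Little-endian stores the least-significant byte at the lowest address.
Reassemble most-significant byte first: 8B B1 10 74 DD C6 15 C9 → 0x8BB11074DDC615C9.
0x8BB11074DDC615C9 = 10065844736272766409.

10065844736272766409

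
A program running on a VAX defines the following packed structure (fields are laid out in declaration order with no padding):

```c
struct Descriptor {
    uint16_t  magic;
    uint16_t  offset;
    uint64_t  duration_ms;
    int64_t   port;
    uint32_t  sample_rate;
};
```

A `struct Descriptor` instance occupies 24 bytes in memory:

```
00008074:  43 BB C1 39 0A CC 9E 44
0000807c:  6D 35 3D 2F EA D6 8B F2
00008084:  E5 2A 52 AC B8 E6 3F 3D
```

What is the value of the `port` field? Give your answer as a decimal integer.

`port` follows `magic` (2 B), `offset` (2 B), `duration_ms` (8 B), so it starts at offset 2 + 2 + 8 = 12 and occupies 8 bytes.
Bytes at offsets 12..19: EA D6 8B F2 E5 2A 52 AC.
Little-endian: lowest address holds the least-significant byte.
Reassemble most-significant byte first: AC 52 2A E5 F2 8B D6 EA → 0xAC522AE5F28BD6EA.
Top bit is set, so as a signed 64-bit value this is 0xAC522AE5F28BD6EA − 2^64 = -6029709783990544662.

-6029709783990544662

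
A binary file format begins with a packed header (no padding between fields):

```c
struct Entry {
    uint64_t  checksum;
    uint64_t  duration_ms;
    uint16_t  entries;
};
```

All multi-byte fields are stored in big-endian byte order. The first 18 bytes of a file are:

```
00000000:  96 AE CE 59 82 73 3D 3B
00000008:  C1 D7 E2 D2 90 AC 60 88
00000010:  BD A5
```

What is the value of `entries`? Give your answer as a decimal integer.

`entries` follows `checksum` (8 B), `duration_ms` (8 B), so it starts at offset 8 + 8 = 16 and occupies 2 bytes.
Bytes at offsets 16..17: BD A5.
Big-endian stores the most-significant byte at the lowest address.
The bytes are already most-significant first: 0xBDA5.
0xBDA5 = 48549.

48549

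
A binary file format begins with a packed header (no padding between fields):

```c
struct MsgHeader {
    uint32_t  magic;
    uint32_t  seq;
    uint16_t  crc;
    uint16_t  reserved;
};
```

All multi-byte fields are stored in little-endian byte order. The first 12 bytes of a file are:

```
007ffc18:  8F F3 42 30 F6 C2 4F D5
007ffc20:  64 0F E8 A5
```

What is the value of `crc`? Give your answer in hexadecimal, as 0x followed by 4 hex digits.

`crc` follows `magic` (4 B), `seq` (4 B), so it starts at offset 4 + 4 = 8 and occupies 2 bytes.
Bytes at offsets 8..9: 64 0F.
Little-endian: lowest address holds the least-significant byte.
Reassemble most-significant byte first: 0F 64 → 0x0F64.

0x0F64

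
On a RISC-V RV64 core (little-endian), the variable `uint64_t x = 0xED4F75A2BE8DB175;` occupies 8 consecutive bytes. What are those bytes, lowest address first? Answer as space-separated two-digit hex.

Split into bytes (most-significant first): ED 4F 75 A2 BE 8D B1 75.
Little-endian: lowest address holds the least-significant byte.
So at ascending addresses the bytes are 75 B1 8D BE A2 75 4F ED.

75 B1 8D BE A2 75 4F ED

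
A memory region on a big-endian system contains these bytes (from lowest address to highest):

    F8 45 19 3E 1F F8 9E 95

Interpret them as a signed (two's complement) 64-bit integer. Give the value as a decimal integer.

-557011224295334251

In big-endian order the high byte comes first in memory.
The bytes are already most-significant first: 0xF845193E1FF89E95.
Top bit is set, so as a signed 64-bit value this is 0xF845193E1FF89E95 − 2^64 = -557011224295334251.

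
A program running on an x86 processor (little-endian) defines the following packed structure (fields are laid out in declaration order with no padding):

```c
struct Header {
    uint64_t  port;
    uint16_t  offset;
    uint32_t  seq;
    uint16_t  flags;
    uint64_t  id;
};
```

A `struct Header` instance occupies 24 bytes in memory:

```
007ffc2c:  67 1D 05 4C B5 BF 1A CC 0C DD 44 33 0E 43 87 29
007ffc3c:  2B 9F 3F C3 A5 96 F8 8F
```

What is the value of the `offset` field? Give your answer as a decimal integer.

`offset` follows `port` (8 bytes), so it starts at byte offset 8 and occupies 2 bytes.
Bytes at offsets 8..9: 0C DD.
In little-endian order the low byte comes first in memory.
Reassemble most-significant byte first: DD 0C → 0xDD0C.
0xDD0C = 56588.

56588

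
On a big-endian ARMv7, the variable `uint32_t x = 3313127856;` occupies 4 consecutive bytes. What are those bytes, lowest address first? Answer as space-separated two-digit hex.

C5 7A 51 B0

3313127856 in hexadecimal, padded to 32 bits, is 0xC57A51B0.
Split into bytes (most-significant first): C5 7A 51 B0.
In big-endian order the high byte comes first in memory.
So the memory order matches the most-significant-first order: C5 7A 51 B0.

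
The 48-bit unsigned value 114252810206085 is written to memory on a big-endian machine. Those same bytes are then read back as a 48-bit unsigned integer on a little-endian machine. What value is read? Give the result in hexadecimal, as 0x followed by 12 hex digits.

114252810206085 in 48-bit hexadecimal is 0x67E98E2ABB85.
Stored big-endian, the bytes at ascending addresses are 67 E9 8E 2A BB 85.
Read back as little-endian, the first byte is least significant, giving 0x85BB2A8EE967.

0x85BB2A8EE967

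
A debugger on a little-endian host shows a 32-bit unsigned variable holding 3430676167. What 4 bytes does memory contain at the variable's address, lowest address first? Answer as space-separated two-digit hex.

3430676167 in hexadecimal, padded to 32 bits, is 0xCC7BF6C7.
Split into bytes (most-significant first): CC 7B F6 C7.
In little-endian order the low byte comes first in memory.
So at ascending addresses the bytes are C7 F6 7B CC.

C7 F6 7B CC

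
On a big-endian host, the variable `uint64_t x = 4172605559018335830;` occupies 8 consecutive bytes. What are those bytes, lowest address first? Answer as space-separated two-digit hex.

4172605559018335830 in hexadecimal, padded to 64 bits, is 0x39E812A6051BAE56.
Split into bytes (most-significant first): 39 E8 12 A6 05 1B AE 56.
Big-endian stores the most-significant byte at the lowest address.
So the memory order matches the most-significant-first order: 39 E8 12 A6 05 1B AE 56.

39 E8 12 A6 05 1B AE 56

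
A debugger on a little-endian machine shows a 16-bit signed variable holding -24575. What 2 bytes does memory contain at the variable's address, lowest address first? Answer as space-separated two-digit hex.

Two's complement of -24575 in 16 bits: 24575 = 0x5FFF; invert → 0xA000; add 1 → 0xA001.
Split into bytes (most-significant first): A0 01.
Little-endian stores the least-significant byte at the lowest address.
So at ascending addresses the bytes are 01 A0.

01 A0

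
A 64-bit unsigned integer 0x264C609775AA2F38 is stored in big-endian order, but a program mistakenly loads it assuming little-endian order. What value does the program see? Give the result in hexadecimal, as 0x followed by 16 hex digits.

Stored big-endian, the bytes at ascending addresses are 26 4C 60 97 75 AA 2F 38.
Read back as little-endian, the first byte is least significant, giving 0x382FAA7597604C26.

0x382FAA7597604C26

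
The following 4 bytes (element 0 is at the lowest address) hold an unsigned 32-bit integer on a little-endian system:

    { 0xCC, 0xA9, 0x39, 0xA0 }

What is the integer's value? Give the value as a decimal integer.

Little-endian stores the least-significant byte at the lowest address.
Reassemble most-significant byte first: A0 39 A9 CC → 0xA039A9CC.
0xA039A9CC = 2688133580.

2688133580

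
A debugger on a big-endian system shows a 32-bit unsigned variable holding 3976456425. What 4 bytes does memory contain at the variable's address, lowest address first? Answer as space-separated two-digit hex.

ED 03 E8 E9

3976456425 in hexadecimal, padded to 32 bits, is 0xED03E8E9.
Split into bytes (most-significant first): ED 03 E8 E9.
Big-endian stores the most-significant byte at the lowest address.
So the memory order matches the most-significant-first order: ED 03 E8 E9.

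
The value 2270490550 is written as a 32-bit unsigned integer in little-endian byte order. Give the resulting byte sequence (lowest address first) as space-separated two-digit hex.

2270490550 in hexadecimal, padded to 32 bits, is 0x8754EFB6.
Split into bytes (most-significant first): 87 54 EF B6.
Little-endian: lowest address holds the least-significant byte.
So at ascending addresses the bytes are B6 EF 54 87.

B6 EF 54 87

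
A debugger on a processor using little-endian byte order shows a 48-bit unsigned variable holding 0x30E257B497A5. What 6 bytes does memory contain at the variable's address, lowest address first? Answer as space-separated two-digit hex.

A5 97 B4 57 E2 30

Split into bytes (most-significant first): 30 E2 57 B4 97 A5.
Little-endian stores the least-significant byte at the lowest address.
So at ascending addresses the bytes are A5 97 B4 57 E2 30.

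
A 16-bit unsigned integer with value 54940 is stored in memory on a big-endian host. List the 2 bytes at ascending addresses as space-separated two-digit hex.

54940 in hexadecimal, padded to 16 bits, is 0xD69C.
Split into bytes (most-significant first): D6 9C.
Big-endian: lowest address holds the most-significant byte.
So the memory order matches the most-significant-first order: D6 9C.

D6 9C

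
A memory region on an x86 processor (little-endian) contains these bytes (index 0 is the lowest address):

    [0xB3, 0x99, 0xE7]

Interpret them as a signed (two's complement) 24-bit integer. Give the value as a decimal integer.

-1599053

Little-endian: lowest address holds the least-significant byte.
Reassemble most-significant byte first: E7 99 B3 → 0xE799B3.
Top bit is set, so as a signed 24-bit value this is 0xE799B3 − 2^24 = -1599053.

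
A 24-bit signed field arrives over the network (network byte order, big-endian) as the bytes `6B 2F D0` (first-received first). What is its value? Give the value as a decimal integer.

7024592

In big-endian order the high byte comes first in memory.
The bytes are already most-significant first: 0x6B2FD0.
0x6B2FD0 = 7024592.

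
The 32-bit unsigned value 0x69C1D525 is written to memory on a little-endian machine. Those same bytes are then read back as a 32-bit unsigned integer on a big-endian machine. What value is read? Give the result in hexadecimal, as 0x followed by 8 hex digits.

0x25D5C169

Stored little-endian, the bytes at ascending addresses are 25 D5 C1 69.
Read back as big-endian, the last byte is least significant, giving 0x25D5C169.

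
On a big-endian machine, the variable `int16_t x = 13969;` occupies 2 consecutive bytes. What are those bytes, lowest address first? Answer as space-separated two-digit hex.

36 91

13969 in hexadecimal, padded to 16 bits, is 0x3691.
Split into bytes (most-significant first): 36 91.
Big-endian stores the most-significant byte at the lowest address.
So the memory order matches the most-significant-first order: 36 91.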